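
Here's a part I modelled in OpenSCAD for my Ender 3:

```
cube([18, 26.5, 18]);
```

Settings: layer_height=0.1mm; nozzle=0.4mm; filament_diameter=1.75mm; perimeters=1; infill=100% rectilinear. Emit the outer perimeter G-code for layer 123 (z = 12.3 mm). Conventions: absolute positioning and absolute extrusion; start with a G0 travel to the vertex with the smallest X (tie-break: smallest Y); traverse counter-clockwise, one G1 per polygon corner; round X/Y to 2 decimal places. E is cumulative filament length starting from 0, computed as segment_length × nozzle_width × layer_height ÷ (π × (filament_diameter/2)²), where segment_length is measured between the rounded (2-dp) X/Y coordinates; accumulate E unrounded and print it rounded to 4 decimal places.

G0 X0.00 Y0.00 Z12.30
G1 X18.00 Y0.00 E0.2993
G1 X18.00 Y26.50 E0.7400
G1 X0.00 Y26.50 E1.0394
G1 X0.00 Y0.00 E1.4801

At z = 12.3 mm: the 18×26.5 cube contributes its full rectangle. The outline is a single polygon with 4 vertices. Extrusion per mm of travel: 0.4 × 0.1 / (π × 0.875²) = 0.016630. Accumulating E over each segment gives final E = 1.4801.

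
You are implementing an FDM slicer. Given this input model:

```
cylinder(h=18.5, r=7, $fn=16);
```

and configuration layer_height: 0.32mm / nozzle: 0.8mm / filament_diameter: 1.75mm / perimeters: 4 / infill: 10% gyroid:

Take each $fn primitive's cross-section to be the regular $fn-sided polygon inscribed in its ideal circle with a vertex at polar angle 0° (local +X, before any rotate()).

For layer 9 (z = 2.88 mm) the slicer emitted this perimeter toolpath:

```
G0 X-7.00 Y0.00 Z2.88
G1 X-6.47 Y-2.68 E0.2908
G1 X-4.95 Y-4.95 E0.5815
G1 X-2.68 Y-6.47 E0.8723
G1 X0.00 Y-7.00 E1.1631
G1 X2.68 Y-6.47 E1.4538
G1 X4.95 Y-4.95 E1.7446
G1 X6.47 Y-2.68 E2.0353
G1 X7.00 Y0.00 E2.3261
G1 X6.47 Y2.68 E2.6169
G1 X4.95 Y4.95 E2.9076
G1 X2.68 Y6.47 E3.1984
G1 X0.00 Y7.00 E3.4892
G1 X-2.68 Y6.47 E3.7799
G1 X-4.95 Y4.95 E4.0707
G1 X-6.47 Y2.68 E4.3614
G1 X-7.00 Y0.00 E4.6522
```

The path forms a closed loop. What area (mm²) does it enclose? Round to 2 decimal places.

Apply the shoelace formula to the sequence of (X, Y) vertices; enclosed area = 150.08 mm².

150.08 mm²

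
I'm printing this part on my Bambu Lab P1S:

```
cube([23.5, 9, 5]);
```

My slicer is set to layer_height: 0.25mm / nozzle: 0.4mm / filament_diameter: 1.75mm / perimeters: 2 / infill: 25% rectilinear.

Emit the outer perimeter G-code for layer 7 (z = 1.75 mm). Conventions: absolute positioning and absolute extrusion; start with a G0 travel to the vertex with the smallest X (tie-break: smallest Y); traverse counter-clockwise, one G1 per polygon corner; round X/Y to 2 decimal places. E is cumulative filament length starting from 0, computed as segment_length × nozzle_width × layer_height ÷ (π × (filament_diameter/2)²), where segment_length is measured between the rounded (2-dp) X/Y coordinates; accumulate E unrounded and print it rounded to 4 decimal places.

G0 X0.00 Y0.00 Z1.75
G1 X23.50 Y0.00 E0.9770
G1 X23.50 Y9.00 E1.3512
G1 X0.00 Y9.00 E2.3282
G1 X0.00 Y0.00 E2.7024

At z = 1.75 mm: the cube is present — its section is the full 23.5×9 rectangle. The outline is a single polygon with 4 vertices. Extrusion per mm of travel: 0.4 × 0.25 / (π × 0.875²) = 0.041575. Accumulating E over each segment gives final E = 2.7024.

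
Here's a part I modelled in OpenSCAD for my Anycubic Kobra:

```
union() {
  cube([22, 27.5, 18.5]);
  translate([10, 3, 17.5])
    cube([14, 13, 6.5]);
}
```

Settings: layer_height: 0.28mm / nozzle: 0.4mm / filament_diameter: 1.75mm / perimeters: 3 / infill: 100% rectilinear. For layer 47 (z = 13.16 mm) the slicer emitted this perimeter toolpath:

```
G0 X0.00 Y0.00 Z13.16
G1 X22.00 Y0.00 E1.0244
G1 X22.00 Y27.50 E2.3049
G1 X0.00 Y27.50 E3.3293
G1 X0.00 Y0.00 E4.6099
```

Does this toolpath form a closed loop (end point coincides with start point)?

yes

Start point (G0): (0.00, 0.00). End point (last G1): the path returns to the start — closed.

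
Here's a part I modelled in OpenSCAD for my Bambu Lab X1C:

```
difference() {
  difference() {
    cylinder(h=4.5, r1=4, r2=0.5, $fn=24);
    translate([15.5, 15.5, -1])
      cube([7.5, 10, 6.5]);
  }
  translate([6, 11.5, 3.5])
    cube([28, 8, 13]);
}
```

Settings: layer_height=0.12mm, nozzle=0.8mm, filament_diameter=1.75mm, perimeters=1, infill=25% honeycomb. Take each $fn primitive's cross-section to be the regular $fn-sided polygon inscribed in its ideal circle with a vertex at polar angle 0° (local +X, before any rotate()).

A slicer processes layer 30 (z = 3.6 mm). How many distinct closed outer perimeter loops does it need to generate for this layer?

At z = 3.6 mm: the cone: at t=0.800 of its height the radius interpolates to r₁+(r₂−r₁)t = 1.200, giving a regular 24-gon of that circumradius; the 7.5×10 cube at (15.5, 15.5) contributes its full rectangle; Taking the first minus the rest: starting from the cone, the 7.5×10 cube at (15.5, 15.5) misses the remaining region (no effect) — 1 connected region; the cube at (6, 11.5) (footprint 28×8) is included at this height; After the difference (first − rest): starting from that combined region, the 28×8 cube at (6, 11.5) misses the remaining region (no effect) — 1 connected region. The result has 1 disconnected region.

1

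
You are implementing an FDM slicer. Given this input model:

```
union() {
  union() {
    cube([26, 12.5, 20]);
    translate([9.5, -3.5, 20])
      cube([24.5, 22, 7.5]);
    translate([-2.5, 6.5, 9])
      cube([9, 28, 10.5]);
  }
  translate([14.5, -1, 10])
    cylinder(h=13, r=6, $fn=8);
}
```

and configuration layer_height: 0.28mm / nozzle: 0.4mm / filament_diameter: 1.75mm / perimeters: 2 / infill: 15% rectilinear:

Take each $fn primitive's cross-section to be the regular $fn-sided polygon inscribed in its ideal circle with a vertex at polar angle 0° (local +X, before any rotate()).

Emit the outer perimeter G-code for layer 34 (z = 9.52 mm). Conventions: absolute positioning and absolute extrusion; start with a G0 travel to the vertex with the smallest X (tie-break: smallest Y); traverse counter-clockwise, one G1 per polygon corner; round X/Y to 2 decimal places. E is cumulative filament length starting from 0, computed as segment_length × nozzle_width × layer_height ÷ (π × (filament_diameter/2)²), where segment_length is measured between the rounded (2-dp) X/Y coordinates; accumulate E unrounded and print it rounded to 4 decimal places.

At z = 9.52 mm: the 26×12.5 cube contributes its full rectangle; the cube at (9.5, -3.5) is absent (z outside [20, 27.5]); the 9×28 cube at (-2.5, 6.5) contributes its full rectangle; Combining (union): the regions partially overlap (shared area 39.00 mm²), so overlapping operands fuse into one piece — 1 connected region; the cylinder at (14.5, -1) does not reach this height (z outside [10, 23]); Combining (union): only the result so far is present, so the union is just that shape — 1 connected region. The outline is a single polygon with 8 vertices. Extrusion per mm of travel: 0.4 × 0.28 / (π × 0.875²) = 0.046564. Accumulating E over each segment gives final E = 5.8671.

G0 X-2.50 Y6.50 Z9.52
G1 X0.00 Y6.50 E0.1164
G1 X0.00 Y0.00 E0.4191
G1 X26.00 Y0.00 E1.6297
G1 X26.00 Y12.50 E2.2118
G1 X6.50 Y12.50 E3.1198
G1 X6.50 Y34.50 E4.1442
G1 X-2.50 Y34.50 E4.5633
G1 X-2.50 Y6.50 E5.8671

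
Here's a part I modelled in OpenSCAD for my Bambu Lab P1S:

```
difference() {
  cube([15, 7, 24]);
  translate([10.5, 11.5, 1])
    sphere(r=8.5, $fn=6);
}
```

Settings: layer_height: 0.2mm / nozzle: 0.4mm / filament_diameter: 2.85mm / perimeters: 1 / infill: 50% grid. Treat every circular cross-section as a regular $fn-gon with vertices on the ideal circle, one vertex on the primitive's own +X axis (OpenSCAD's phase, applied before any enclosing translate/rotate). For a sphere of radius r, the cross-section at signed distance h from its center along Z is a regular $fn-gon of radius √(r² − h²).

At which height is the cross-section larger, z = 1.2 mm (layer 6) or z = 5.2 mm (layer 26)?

layer 26 (z = 5.2 mm)

Layer 6 (z = 1.2): the 15×7 cube contributes its full rectangle (area 105.00 mm²); the r=8.5 sphere at (10.5, 11.5) contributes a regular 6-gon of circumradius √(8.5²−0.2²) = 8.498 (area = (6/2)·8.498²·sin(360°/6) = 187.61 mm²); After the difference (first − rest): starting from the 15×7 cube (105.00 mm²), the r=8.5 sphere at (10.5, 11.5) partially overlaps it — only the 27.32 mm² overlap (of its 187.61 mm²) is removed, clipping the outline — area = 77.68 mm². So its area = 77.68 mm². Layer 26 (z = 5.2): the cube (footprint 15×7) is included at this height (area 105.00 mm²); the sphere at (10.5, 11.5): section is a regular 6-gon, circumradius = √(r²−h²) = √(8.5²−4.2²) = 7.390 (area = (6/2)·7.390²·sin(360°/6) = 141.88 mm²); After the difference (first − rest): starting from the 15×7 cube (105.00 mm²), the r=8.5 sphere at (10.5, 11.5) partially overlaps it — only the 16.05 mm² overlap (of its 141.88 mm²) is removed, clipping the outline — area = 88.95 mm². So its area = 88.95 mm². Layer 26 is larger (88.95 vs 77.68 mm²).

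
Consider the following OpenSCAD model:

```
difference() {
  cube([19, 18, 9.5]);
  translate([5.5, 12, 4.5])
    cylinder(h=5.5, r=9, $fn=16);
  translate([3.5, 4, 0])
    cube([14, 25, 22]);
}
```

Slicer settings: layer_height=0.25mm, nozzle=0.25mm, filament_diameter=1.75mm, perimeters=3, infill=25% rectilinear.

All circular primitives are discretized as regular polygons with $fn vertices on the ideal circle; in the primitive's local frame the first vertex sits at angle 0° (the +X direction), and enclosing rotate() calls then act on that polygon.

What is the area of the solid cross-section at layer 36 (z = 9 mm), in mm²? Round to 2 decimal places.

At z = 9 mm: the cube is present — its section is the full 19×18 rectangle (area 342.00 mm²); the r=9 cylinder at (5.5, 12) gives a regular 16-gon of circumradius 9 (constant along its height) (area = (16/2)·9.000²·sin(360°/16) = 247.98 mm²); the cube at (3.5, 4) is present — its section is the full 14×25 rectangle (area 350.00 mm²); Subtracting the remaining from the first: starting from the 19×18 cube (342.00 mm²), the r=9 cylinder at (5.5, 12) partially overlaps it — only the 189.38 mm² overlap (of its 247.98 mm²) is removed, clipping the outline; the 14×25 cube at (3.5, 4) partially overlaps it — only the 59.46 mm² overlap (of its 350.00 mm²) is removed, clipping the outline — area = 93.16 mm². Overall, the cross-section is a single solid region. Net area = 93.16 mm².

93.16 mm²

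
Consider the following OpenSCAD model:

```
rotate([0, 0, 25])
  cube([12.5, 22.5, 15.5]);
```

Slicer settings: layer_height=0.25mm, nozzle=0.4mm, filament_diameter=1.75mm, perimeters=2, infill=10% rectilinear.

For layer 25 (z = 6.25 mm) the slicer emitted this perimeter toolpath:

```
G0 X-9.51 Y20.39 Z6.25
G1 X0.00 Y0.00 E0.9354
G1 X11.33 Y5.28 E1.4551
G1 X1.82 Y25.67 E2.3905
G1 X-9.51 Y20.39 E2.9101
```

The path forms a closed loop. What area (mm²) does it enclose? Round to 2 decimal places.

Apply the shoelace formula to the sequence of (X, Y) vertices; enclosed area = 281.23 mm².

281.23 mm²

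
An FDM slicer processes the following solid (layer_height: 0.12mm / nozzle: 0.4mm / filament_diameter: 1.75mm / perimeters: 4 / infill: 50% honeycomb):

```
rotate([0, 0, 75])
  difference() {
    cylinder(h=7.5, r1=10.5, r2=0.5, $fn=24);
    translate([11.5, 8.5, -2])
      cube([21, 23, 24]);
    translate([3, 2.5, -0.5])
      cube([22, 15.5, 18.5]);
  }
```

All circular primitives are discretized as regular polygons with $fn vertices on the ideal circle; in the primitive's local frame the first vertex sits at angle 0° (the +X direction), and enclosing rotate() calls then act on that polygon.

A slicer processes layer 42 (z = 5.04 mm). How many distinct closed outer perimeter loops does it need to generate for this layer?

At z = 5.04 mm: the cone contributes a regular 24-gon of circumradius 3.780 (interpolated between r1=10.5 and r2=0.5 at t=0.672); the 21×23 cube at (11.5, 8.5) contributes its full rectangle; the 22×15.5 cube at (3, 2.5) contributes its full rectangle; Taking the first minus the rest: starting from the cone, the 21×23 cube at (11.5, 8.5) misses the remaining region (no effect); the 22×15.5 cube at (3, 2.5) misses the remaining region (no effect) — 1 connected region; (whole slice rotated 75° about Z — lengths, areas and connectivity unchanged). The result has 1 disconnected region.

1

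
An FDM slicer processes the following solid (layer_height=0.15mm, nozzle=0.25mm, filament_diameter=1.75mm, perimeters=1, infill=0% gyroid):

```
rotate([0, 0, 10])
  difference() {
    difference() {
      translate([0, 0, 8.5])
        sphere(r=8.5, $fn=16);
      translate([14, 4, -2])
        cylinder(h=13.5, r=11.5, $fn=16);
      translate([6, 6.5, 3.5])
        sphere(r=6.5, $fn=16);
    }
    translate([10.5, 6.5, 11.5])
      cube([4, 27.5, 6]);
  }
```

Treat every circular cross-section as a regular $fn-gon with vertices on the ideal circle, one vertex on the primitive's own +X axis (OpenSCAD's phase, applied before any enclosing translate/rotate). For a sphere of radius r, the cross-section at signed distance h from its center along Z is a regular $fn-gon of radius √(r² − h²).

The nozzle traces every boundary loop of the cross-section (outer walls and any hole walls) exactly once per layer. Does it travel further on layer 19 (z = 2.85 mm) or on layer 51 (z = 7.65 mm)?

Layer 19 (z = 2.85): the sphere: section is a regular 16-gon, circumradius = √(r²−h²) = √(8.5²−5.65²) = 6.350 (perimeter = 2·16·6.350·sin(180°/16) = 39.64 mm); the r=11.5 cylinder at (14, 4) gives a regular 16-gon of circumradius 11.5 (constant along its height) (perimeter = 2·16·11.500·sin(180°/16) = 71.79 mm); the sphere at (6, 6.5): section is a regular 16-gon, circumradius = √(r²−h²) = √(6.5²−0.65²) = 6.467 (perimeter = 2·16·6.467·sin(180°/16) = 40.38 mm); After the difference (first − rest): starting from the r=8.5 sphere, the r=11.5 cylinder at (14, 4) partially overlaps it — only the 19.50 mm² overlap (of its 404.88 mm²) is removed, clipping the outline; the r=6.5 sphere at (6, 6.5) partially overlaps it — only the 10.94 mm² overlap (of its 128.05 mm²) is removed, clipping the outline — boundary = 37.34 mm; the cube at (10.5, 6.5) does not reach this height (z outside [11.5, 17.5]); Subtracting the remaining from the first: none of the subtracted shapes is present at this height, so the result so far is unchanged — boundary = 37.34 mm; (rotated 10° about Z; rotation is an isometry so areas/perimeters/island counts are preserved). So its perimeter = 37.34 mm. Layer 51 (z = 7.65): the r=8.5 sphere contributes a regular 16-gon of circumradius √(8.5²−0.85²) = 8.457 (perimeter = 2·16·8.457·sin(180°/16) = 52.80 mm); the r=11.5 cylinder at (14, 4) gives a regular 16-gon of circumradius 11.5 (constant along its height) (perimeter = 2·16·11.500·sin(180°/16) = 71.79 mm); the sphere at (6, 6.5): section is a regular 16-gon, circumradius = √(r²−h²) = √(6.5²−4.15²) = 5.003 (perimeter = 2·16·5.003·sin(180°/16) = 31.23 mm); Subtracting the remaining from the first: starting from the r=8.5 sphere, the r=11.5 cylinder at (14, 4) partially overlaps it — only the 46.03 mm² overlap (of its 404.88 mm²) is removed, clipping the outline; the r=6.5 sphere at (6, 6.5) partially overlaps it — only the 7.21 mm² overlap (of its 76.62 mm²) is removed, clipping the outline — boundary = 50.65 mm; the cube at (10.5, 6.5) is not intersected at this z (z outside [11.5, 17.5]); Taking the first minus the rest: none of the subtracted shapes is present at this height, so the result so far is unchanged — boundary = 50.65 mm; (rotated 10° about Z; rotation is an isometry so areas/perimeters/island counts are preserved). So its perimeter = 50.65 mm. Layer 51 is larger (50.65 vs 37.34 mm).

layer 51 (z = 7.65 mm)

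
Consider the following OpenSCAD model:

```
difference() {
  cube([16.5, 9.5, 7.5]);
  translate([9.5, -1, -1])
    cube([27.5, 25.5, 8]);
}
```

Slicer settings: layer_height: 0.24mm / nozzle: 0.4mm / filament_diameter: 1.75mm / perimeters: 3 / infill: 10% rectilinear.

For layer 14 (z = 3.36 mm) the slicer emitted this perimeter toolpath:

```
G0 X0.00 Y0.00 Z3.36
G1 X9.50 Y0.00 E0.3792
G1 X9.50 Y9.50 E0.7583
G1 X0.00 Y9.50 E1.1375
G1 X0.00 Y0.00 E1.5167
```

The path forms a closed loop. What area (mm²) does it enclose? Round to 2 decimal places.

90.25 mm²

Apply the shoelace formula to the sequence of (X, Y) vertices; enclosed area = 90.25 mm².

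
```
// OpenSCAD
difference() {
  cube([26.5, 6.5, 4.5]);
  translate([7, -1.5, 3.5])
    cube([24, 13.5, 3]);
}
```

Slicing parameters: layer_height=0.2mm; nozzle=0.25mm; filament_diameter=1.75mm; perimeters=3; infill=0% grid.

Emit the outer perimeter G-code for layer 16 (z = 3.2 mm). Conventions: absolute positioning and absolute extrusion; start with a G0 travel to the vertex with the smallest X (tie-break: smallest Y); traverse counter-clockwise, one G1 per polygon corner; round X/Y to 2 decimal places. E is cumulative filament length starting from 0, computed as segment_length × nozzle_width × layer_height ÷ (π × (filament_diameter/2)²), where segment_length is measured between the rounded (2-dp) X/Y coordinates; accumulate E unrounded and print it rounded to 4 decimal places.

G0 X0.00 Y0.00 Z3.20
G1 X26.50 Y0.00 E0.5509
G1 X26.50 Y6.50 E0.6860
G1 X0.00 Y6.50 E1.2369
G1 X0.00 Y0.00 E1.3720

At z = 3.2 mm: the cube (footprint 26.5×6.5) is included at this height; the cube at (7, -1.5) is absent (z outside [3.5, 6.5]); Taking the first minus the rest: none of the subtracted shapes is present at this height, so the 26.5×6.5 cube is unchanged — 1 connected region. The outline is a single polygon with 4 vertices. Extrusion per mm of travel: 0.25 × 0.2 / (π × 0.875²) = 0.020788. Accumulating E over each segment gives final E = 1.3720.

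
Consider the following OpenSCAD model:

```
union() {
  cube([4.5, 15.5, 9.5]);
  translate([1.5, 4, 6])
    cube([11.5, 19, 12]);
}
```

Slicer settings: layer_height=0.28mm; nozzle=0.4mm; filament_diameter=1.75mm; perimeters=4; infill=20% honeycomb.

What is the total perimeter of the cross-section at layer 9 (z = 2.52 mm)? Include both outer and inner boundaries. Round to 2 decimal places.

40.00 mm

At z = 2.52 mm: the 4.5×15.5 cube contributes its full rectangle (perimeter 40.00 mm); the cube at (1.5, 4) does not reach this height (z outside [6, 18]); Merging all regions: only the 4.5×15.5 cube is present, so the union is just that shape — boundary = 40.00 mm. Overall, the cross-section is a single solid region. Total boundary length (outer) = 40.00 mm.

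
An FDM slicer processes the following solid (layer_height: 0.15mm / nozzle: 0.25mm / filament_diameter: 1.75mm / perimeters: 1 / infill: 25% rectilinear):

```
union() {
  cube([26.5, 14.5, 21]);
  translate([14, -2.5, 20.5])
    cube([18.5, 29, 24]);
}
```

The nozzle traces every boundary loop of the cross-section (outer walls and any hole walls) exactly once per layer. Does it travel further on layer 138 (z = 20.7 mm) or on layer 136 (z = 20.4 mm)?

layer 138 (z = 20.7 mm)

Layer 138 (z = 20.7): the cube (footprint 26.5×14.5) is included at this height (perimeter 82.00 mm); the cube at (14, -2.5) is present — its section is the full 18.5×29 rectangle (perimeter 95.00 mm); Merging all regions: the regions partially overlap (shared area 181.25 mm²), so the edge portions inside another operand are dropped and the merged outline is re-measured after clipping — boundary = 123.00 mm. So its perimeter = 123.00 mm. Layer 136 (z = 20.4): the cube is present — its section is the full 26.5×14.5 rectangle (perimeter 82.00 mm); the cube at (14, -2.5) is not intersected at this z (z outside [20.5, 44.5]); Taking the union: only the 26.5×14.5 cube is present, so the union is just that shape — boundary = 82.00 mm. So its perimeter = 82.00 mm. Layer 138 is larger (123.00 vs 82.00 mm).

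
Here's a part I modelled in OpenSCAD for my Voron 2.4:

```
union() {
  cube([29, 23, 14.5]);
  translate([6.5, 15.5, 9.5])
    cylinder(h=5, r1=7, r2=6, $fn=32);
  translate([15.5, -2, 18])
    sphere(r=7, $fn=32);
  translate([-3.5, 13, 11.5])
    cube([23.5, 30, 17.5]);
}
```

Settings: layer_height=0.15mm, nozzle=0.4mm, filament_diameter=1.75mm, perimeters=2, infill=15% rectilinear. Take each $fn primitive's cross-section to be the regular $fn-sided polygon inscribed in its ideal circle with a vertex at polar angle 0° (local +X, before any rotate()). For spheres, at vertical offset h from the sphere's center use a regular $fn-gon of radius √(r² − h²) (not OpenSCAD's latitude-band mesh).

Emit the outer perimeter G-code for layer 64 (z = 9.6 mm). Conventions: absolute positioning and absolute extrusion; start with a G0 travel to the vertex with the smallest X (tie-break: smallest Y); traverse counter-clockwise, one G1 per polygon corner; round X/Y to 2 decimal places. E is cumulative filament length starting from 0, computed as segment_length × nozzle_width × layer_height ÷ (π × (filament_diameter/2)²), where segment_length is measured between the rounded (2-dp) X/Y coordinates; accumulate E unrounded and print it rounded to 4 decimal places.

G0 X-0.48 Y15.50 Z9.60
G1 X-0.35 Y14.14 E0.0341
G1 X0.00 Y13.00 E0.0638
G1 X0.00 Y0.00 E0.3881
G1 X29.00 Y0.00 E1.1115
G1 X29.00 Y23.00 E1.6853
G1 X0.00 Y23.00 E2.4087
G1 X0.00 Y18.00 E2.5334
G1 X-0.35 Y16.86 E2.5631
G1 X-0.48 Y15.50 E2.5972

At z = 9.6 mm: the 29×23 cube contributes its full rectangle; the cone at (6.5, 15.5) contributes a regular 32-gon of circumradius 6.980 (interpolated between r1=7 and r2=6 at t=0.020); the sphere at (15.5, -2) does not reach this height (|z−center|=8.400 > r=7); the cube at (-3.5, 13) is absent (z outside [11.5, 29]); Taking the union: the regions partially overlap (shared area 150.56 mm²), so overlapping operands fuse into one piece — 1 connected region. The outline is a single polygon with 9 vertices. Extrusion per mm of travel: 0.4 × 0.15 / (π × 0.875²) = 0.024945. Accumulating E over each segment gives final E = 2.5972.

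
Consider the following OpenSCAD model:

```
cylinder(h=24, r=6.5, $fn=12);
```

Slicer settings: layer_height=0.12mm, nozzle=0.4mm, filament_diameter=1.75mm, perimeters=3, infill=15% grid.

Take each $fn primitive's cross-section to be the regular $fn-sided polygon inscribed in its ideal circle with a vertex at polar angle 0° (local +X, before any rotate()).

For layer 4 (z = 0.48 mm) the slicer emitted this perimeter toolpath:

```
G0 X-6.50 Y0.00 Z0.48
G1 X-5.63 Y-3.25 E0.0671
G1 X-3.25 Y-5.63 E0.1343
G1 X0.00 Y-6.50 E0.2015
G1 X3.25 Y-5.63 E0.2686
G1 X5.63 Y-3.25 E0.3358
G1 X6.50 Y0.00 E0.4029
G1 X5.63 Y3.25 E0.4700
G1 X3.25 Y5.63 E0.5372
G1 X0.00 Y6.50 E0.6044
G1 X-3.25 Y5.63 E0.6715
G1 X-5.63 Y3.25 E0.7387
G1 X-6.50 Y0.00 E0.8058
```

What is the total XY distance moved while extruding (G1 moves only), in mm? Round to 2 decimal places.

Sum the Euclidean lengths of each G1 segment: total = 40.38 mm.

40.38 mm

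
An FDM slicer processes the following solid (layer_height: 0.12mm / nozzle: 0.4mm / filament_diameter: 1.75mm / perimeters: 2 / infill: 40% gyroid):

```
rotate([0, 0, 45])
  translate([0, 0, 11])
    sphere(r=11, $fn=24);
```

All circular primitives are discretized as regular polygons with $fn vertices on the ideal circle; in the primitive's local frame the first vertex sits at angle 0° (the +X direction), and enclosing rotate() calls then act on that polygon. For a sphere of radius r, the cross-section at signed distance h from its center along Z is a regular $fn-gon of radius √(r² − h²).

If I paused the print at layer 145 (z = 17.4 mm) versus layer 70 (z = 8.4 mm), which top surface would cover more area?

Layer 145 (z = 17.4): the sphere: section is a regular 24-gon, circumradius = √(r²−h²) = √(11²−6.4²) = 8.947 (area = (24/2)·8.947²·sin(360°/24) = 248.59 mm²); (whole slice rotated 45° about Z — lengths, areas and connectivity unchanged). So its area = 248.59 mm². Layer 70 (z = 8.4): the r=11 sphere slices to a regular 24-gon of circumradius 10.688 (√(r²−h²) with h=2.6 from center) (area = (24/2)·10.688²·sin(360°/24) = 354.81 mm²); (whole slice rotated 45° about Z — lengths, areas and connectivity unchanged). So its area = 354.81 mm². Layer 70 is larger (354.81 vs 248.59 mm²).

layer 70 (z = 8.4 mm)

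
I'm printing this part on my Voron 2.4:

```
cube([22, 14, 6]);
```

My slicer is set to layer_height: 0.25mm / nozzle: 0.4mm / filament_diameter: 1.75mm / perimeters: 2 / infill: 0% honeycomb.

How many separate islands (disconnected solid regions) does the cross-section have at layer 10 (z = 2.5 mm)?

1

At z = 2.5 mm: the cube is present — its section is the full 22×14 rectangle. Overall, the cross-section is a single solid region. Island count = 1.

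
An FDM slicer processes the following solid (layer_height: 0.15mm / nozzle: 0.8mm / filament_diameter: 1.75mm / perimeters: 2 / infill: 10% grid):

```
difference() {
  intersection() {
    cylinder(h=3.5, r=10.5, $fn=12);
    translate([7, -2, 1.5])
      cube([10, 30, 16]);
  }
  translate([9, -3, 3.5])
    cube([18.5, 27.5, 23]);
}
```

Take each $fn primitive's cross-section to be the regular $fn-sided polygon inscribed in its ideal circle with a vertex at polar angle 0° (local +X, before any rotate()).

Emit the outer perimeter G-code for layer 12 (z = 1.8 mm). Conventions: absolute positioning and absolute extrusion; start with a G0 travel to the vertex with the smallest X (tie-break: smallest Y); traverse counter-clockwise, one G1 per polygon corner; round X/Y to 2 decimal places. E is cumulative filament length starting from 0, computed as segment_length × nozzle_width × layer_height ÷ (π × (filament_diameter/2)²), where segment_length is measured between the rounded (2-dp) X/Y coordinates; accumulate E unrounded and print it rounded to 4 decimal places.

G0 X7.00 Y-2.00 Z1.80
G1 X9.96 Y-2.00 E0.1477
G1 X10.50 Y0.00 E0.2510
G1 X9.09 Y5.25 E0.5222
G1 X7.00 Y7.34 E0.6697
G1 X7.00 Y-2.00 E1.1357

At z = 1.8 mm: the r=10.5 cylinder contributes a regular 12-gon of circumradius 10.5; the cube at (7, -2) (footprint 10×30) is included at this height; Taking the intersection: the 10×30 cube at (7, -2) partially overlaps the r=10.5 cylinder; clipping to the common part keeps 23.34 mm² — 1 connected region; the cube at (9, -3) does not reach this height (z outside [3.5, 26.5]); Subtracting the remaining from the first: none of the subtracted shapes is present at this height, so that combined region is unchanged — 1 connected region. The outline is a single polygon with 5 vertices. Extrusion per mm of travel: 0.8 × 0.15 / (π × 0.875²) = 0.049890. Accumulating E over each segment gives final E = 1.1357.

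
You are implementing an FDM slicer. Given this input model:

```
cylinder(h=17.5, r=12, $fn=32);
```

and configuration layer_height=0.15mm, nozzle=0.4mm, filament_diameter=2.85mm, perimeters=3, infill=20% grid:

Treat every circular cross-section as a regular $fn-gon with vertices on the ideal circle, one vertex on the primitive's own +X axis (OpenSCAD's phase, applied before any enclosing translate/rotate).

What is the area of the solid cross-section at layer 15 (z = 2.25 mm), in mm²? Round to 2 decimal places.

At z = 2.25 mm: the r=12 cylinder contributes a regular 32-gon of circumradius 12 (area = (32/2)·12.000²·sin(360°/32) = 449.49 mm²). Overall, the cross-section is a single solid region. Net area = 449.49 mm².

449.49 mm²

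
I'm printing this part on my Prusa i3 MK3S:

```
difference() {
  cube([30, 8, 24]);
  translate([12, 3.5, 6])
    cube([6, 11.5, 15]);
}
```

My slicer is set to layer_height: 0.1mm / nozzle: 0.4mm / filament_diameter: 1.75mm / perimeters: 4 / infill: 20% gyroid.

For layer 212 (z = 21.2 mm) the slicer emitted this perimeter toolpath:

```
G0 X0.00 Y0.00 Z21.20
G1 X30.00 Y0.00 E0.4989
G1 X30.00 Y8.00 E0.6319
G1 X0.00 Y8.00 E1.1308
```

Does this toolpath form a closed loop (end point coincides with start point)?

no

Start point (G0): (0.00, 0.00). End point (last G1): the path does not return to the start — open.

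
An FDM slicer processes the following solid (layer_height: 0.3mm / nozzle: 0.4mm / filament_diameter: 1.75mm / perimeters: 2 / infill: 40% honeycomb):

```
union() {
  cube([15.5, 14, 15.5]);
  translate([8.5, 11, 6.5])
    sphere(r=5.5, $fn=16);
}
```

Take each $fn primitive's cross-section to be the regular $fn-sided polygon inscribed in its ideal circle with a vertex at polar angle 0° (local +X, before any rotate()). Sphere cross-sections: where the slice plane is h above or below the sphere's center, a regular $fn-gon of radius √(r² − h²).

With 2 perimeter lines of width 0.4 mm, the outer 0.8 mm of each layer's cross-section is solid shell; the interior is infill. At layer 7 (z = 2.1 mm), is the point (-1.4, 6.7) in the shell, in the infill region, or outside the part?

outside

At z = 2.1 mm: the cube is present — its section is the full 15.5×14 rectangle; the r=5.5 sphere at (8.5, 11) slices to a regular 16-gon of circumradius 3.300 (√(r²−h²) with h=4.4 from center); Taking the union: the regions partially overlap (shared area 32.90 mm²), so overlapping operands fuse into one piece — 1 connected region. Overall, the cross-section is a single solid region. The nearest boundary edge runs (0.00, 0.00)→(0.00, 14.00); distance from the point to it = 1.40 mm. The point is not inside any of the regions above, so it lies outside the cross-section (1.40 mm from the nearest boundary).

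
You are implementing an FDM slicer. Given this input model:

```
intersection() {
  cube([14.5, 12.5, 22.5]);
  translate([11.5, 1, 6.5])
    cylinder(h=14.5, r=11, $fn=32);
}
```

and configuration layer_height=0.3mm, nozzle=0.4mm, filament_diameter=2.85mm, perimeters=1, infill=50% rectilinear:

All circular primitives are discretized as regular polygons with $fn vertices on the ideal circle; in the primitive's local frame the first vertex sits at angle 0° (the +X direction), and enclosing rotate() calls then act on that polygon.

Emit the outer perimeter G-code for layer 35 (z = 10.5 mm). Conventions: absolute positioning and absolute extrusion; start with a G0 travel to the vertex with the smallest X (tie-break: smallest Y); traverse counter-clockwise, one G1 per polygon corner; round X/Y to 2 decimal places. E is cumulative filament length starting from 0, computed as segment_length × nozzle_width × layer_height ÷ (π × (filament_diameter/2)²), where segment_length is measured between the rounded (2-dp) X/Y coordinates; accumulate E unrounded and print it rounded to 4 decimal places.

G0 X0.50 Y1.00 Z10.50
G1 X0.60 Y0.00 E0.0189
G1 X14.50 Y0.00 E0.2804
G1 X14.50 Y11.53 E0.4973
G1 X13.65 Y11.79 E0.5140
G1 X11.50 Y12.00 E0.5546
G1 X9.35 Y11.79 E0.5952
G1 X7.29 Y11.16 E0.6358
G1 X5.39 Y10.15 E0.6762
G1 X3.72 Y8.78 E0.7169
G1 X2.35 Y7.11 E0.7575
G1 X1.34 Y5.21 E0.7980
G1 X0.71 Y3.15 E0.8385
G1 X0.50 Y1.00 E0.8791

At z = 10.5 mm: the cube (footprint 14.5×12.5) is included at this height; the r=11 cylinder at (11.5, 1) gives a regular 32-gon of circumradius 11 (constant along its height); After intersecting: the r=11 cylinder at (11.5, 1) partially overlaps the 14.5×12.5 cube; clipping to the common part keeps 140.86 mm² — 1 connected region. The outline is a single polygon with 13 vertices. Extrusion per mm of travel: 0.4 × 0.3 / (π × 1.425²) = 0.018811. Accumulating E over each segment gives final E = 0.8791.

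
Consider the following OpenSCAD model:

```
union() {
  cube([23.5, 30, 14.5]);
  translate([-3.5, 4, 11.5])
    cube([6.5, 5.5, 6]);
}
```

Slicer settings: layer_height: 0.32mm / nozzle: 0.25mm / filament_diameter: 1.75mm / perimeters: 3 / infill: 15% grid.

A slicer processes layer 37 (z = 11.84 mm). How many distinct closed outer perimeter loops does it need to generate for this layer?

At z = 11.84 mm: the cube (footprint 23.5×30) is included at this height; the cube at (-3.5, 4) is present — its section is the full 6.5×5.5 rectangle; Merging all regions: the regions partially overlap (shared area 16.50 mm²), so overlapping operands fuse into one piece — 1 connected region. The result has 1 disconnected region.

1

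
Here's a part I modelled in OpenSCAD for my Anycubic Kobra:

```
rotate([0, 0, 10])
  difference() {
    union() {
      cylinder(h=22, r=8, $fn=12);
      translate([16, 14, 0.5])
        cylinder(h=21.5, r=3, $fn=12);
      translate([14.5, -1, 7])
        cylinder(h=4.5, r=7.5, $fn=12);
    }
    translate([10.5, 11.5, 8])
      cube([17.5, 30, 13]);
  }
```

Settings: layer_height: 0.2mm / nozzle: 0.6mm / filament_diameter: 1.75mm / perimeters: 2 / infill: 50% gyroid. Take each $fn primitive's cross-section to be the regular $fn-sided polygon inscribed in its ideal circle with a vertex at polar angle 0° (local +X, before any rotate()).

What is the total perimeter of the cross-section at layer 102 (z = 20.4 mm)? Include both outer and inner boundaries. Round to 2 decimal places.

56.27 mm

At z = 20.4 mm: the cylinder: section is a regular 12-gon, circumradius r=8 (perimeter = 2·12·8.000·sin(180°/12) = 49.69 mm); the cylinder at (16, 14): section is a regular 12-gon, circumradius r=3 (perimeter = 2·12·3.000·sin(180°/12) = 18.63 mm); the cylinder at (14.5, -1) is absent (z outside [7, 11.5]); Taking the union: the 2 present regions are separate (no shared area or edge), so areas and boundary lengths simply add and each stays a separate island — boundary = 68.33 mm; the 17.5×30 cube at (10.5, 11.5) contributes its full rectangle (perimeter 95.00 mm); Subtracting the remaining from the first: starting from the result so far, the 17.5×30 cube at (10.5, 11.5) partially overlaps it — only the 26.09 mm² overlap (of its 525.00 mm²) is removed, clipping the outline — boundary = 56.27 mm; (rotated 10° about Z; rotation is an isometry so areas/perimeters/island counts are preserved). Overall, the cross-section has 2 separate islands. Total boundary length (outer) = 56.27 mm.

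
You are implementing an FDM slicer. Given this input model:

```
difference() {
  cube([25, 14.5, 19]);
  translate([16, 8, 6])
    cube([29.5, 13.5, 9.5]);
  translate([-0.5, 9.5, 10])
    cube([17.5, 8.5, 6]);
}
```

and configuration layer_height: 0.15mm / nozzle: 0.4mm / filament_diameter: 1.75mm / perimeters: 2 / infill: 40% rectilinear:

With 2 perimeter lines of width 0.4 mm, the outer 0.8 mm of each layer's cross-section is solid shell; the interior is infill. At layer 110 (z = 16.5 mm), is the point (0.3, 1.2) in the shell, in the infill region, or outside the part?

At z = 16.5 mm: the cube is present — its section is the full 25×14.5 rectangle; the cube at (16, 8) is absent (z outside [6, 15.5]); the cube at (-0.5, 9.5) is not intersected at this z (z outside [10, 16]); Taking the first minus the rest: none of the subtracted shapes is present at this height, so the 25×14.5 cube is unchanged — 1 connected region. Overall, the cross-section is a single solid region. The nearest boundary edge runs (0.00, 14.50)→(0.00, 0.00); distance from the point to it = 0.30 mm. The point is inside the cross-section, 0.30 mm from the nearest boundary — within the 0.8 mm shell band (2 × 0.4).

shell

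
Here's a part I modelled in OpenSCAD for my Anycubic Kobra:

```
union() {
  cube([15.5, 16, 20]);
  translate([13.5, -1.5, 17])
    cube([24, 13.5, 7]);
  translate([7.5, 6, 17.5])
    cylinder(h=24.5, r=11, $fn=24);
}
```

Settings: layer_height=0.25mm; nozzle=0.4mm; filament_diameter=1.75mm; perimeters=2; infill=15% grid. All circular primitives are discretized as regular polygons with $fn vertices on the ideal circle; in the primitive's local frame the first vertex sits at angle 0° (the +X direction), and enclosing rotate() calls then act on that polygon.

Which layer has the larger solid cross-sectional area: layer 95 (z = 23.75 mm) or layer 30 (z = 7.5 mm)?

Layer 95 (z = 23.75): the cube does not reach this height (z outside [0, 20]); the 24×13.5 cube at (13.5, -1.5) contributes its full rectangle (area 324.00 mm²); the cylinder at (7.5, 6): section is a regular 24-gon, circumradius r=11 (area = (24/2)·11.000²·sin(360°/24) = 375.81 mm²); Taking the union: the regions partially overlap — summed areas 699.81 mm² minus the doubly-counted overlap 56.21 mm² gives 643.59 mm² — area = 643.59 mm². So its area = 643.59 mm². Layer 30 (z = 7.5): the cube (footprint 15.5×16) is included at this height (area 248.00 mm²); the cube at (13.5, -1.5) is absent (z outside [17, 24]); the cylinder at (7.5, 6) does not reach this height (z outside [17.5, 42]); Taking the union: only the 15.5×16 cube is present, so the union is just that shape — area = 248.00 mm². So its area = 248.00 mm². Layer 95 is larger (643.59 vs 248.00 mm²).

layer 95 (z = 23.75 mm)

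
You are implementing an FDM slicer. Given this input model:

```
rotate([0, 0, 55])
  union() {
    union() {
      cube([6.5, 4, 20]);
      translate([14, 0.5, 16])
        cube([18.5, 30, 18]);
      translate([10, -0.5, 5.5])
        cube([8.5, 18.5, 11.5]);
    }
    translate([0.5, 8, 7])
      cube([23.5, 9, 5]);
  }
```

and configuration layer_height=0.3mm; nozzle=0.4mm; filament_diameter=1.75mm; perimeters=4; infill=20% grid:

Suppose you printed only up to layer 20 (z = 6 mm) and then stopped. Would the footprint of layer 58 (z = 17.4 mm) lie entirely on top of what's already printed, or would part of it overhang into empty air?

part overhangs

Compare the two slices. At z = 6: the 6.5×4 cube contributes its full rectangle (area 26.00 mm²); the cube at (14, 0.5) does not reach this height (z outside [16, 34]); the cube at (10, -0.5) (footprint 8.5×18.5) is included at this height (area 157.25 mm²); Taking the union: the 2 present regions are separate (no shared area or edge), so areas and boundary lengths simply add and each stays a separate island — area = 183.25 mm²; the cube at (0.5, 8) is absent (z outside [7, 12]); Merging all regions: only the result so far is present, so the union is just that shape — area = 183.25 mm²; (whole slice rotated 55° about Z — lengths, areas and connectivity unchanged). At z = 17.4: the cube is present — its section is the full 6.5×4 rectangle (area 26.00 mm²); the cube at (14, 0.5) (footprint 18.5×30) is included at this height (area 555.00 mm²); the cube at (10, -0.5) does not reach this height (z outside [5.5, 17]); Combining (union): the 2 present regions are separate (no shared area or edge), so areas and boundary lengths simply add and each stays a separate island — area = 581.00 mm²; the cube at (0.5, 8) is absent (z outside [7, 12]); Merging all regions: only that combined region is present, so the union is just that shape — area = 581.00 mm²; (rotated 55° about Z; rotation is an isometry so areas/perimeters/island counts are preserved). Checking containment: at z = 17.4 the cross-section extends beyond the z = 6 cross-section by about 476.25 mm².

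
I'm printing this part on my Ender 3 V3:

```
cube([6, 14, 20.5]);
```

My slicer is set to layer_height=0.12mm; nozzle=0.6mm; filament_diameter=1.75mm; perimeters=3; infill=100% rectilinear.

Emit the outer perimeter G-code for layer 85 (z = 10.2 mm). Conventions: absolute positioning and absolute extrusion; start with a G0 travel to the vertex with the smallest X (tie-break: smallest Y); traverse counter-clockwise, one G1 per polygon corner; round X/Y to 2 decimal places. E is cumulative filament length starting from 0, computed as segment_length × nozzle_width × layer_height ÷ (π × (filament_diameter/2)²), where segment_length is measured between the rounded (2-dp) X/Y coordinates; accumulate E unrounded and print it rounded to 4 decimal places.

G0 X0.00 Y0.00 Z10.20
G1 X6.00 Y0.00 E0.1796
G1 X6.00 Y14.00 E0.5987
G1 X0.00 Y14.00 E0.7783
G1 X0.00 Y0.00 E1.1974

At z = 10.2 mm: the cube is present — its section is the full 6×14 rectangle. The outline is a single polygon with 4 vertices. Extrusion per mm of travel: 0.6 × 0.12 / (π × 0.875²) = 0.029934. Accumulating E over each segment gives final E = 1.1974.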